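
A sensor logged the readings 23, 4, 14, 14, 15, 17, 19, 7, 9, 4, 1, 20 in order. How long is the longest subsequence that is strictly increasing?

Let dp[i] be the length of the longest such subsequence ending at index i:
i:      1  2  3  4  5  6  7  8  9 10 11 12
a[i]:  23  4 14 14 15 17 19  7  9  4  1 20
dp:     1  1  2  2  3  4  5  2  3  1  1  6
Maximum dp value is 6.

6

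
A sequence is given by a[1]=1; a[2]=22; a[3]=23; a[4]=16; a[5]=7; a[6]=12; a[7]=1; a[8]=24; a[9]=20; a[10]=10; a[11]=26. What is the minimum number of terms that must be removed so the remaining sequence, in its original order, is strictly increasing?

Fewest deletions = n − (longest strictly increasing subsequence).
Patience tails:
1 → extends → [1]
22 → extends → [1, 22]
23 → extends → [1, 22, 23]
16 → replaces 22 → [1, 16, 23]
7 → replaces 16 → [1, 7, 23]
12 → replaces 23 → [1, 7, 12]
1 → already a tail → [1, 7, 12]
24 → extends → [1, 7, 12, 24]
20 → replaces 24 → [1, 7, 12, 20]
10 → replaces 12 → [1, 7, 10, 20]
26 → extends → [1, 7, 10, 20, 26]
Longest strictly increasing subsequence has length 5, so deletions = 11 − 5 = 6.

6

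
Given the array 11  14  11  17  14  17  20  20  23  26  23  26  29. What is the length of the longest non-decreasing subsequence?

Let dp[i] be the length of the longest such subsequence ending at index i:
i:      1  2  3  4  5  6  7  8  9 10 11 12 13
a[i]:  11 14 11 17 14 17 20 20 23 26 23 26 29
dp:     1  2  2  3  3  4  5  6  7  8  8  9 10
Maximum dp value is 10.

10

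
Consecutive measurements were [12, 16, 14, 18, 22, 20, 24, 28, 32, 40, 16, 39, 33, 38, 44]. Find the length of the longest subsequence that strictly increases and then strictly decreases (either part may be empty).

10

inc[i] = longest strictly increasing subsequence ending at i; dec[i] = longest strictly decreasing subsequence starting at i:
i:      1  2  3  4  5  6  7  8  9 10 11 12 13 14 15
a[i]:  12 16 14 18 22 20 24 28 32 40 16 39 33 38 44
inc:    1  2  2  3  4  4  5  6  7  8  3  8  8  9 10
dec:    1  2  1  2  3  2  2  2  2  3  1  2  1  1  1
Best peak at i=10 (value 40): inc=8, dec=3, length 8+3−1 = 10.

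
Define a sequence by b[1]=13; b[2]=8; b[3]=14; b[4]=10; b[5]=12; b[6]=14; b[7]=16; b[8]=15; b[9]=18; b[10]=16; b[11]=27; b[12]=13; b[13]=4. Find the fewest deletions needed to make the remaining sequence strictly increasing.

6

Fewest deletions = n − (longest strictly increasing subsequence).
i:      1  2  3  4  5  6  7  8  9 10 11 12 13
b[i]:  13  8 14 10 12 14 16 15 18 16 27 13  4
dp:     1  1  2  2  3  4  5  5  6  6  7  4  1
max dp = 7, so deletions = 13 − 7 = 6.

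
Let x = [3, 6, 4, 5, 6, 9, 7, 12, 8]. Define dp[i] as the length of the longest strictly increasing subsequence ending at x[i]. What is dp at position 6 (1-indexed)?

5

dp[i] = 1 + max{dp[j] : j<i, x[j]<x[i]} (or 1 if no such j):
i:      1  2  3  4  5  6  7  8  9
x[i]:   3  6  4  5  6  9  7 12  8
dp:     1  2  2  3  4  5  5  6  6
At index 6 the value is 5.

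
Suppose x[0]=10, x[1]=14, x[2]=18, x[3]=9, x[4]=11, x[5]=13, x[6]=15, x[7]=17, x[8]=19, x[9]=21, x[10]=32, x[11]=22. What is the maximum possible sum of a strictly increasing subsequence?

138

Let S[i] be the best sum of a strictly increasing subsequence ending at i:
i:       0   1   2   3   4   5   6   7   8   9  10  11
x[i]:   10  14  18   9  11  13  15  17  19  21  32  22
S:      10  24  42   9  21  34  49  66  85 106 138 128
Maximum is 138 (e.g. 10 + 11 + 13 + 15 + 17 + 19 + 21 + 32).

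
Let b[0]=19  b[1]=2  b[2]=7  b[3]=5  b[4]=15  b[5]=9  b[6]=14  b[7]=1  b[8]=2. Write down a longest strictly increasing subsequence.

2, 7, 9, 14

Patience tails give the LIS length; then backtrack through the dp parents:
19 → extends → [19]
2 → replaces 19 → [2]
7 → extends → [2, 7]
5 → replaces 7 → [2, 5]
15 → extends → [2, 5, 15]
9 → replaces 15 → [2, 5, 9]
14 → extends → [2, 5, 9, 14]
1 → replaces 2 → [1, 5, 9, 14]
2 → replaces 5 → [1, 2, 9, 14]
Length 4; one witness is 2, 7, 9, 14.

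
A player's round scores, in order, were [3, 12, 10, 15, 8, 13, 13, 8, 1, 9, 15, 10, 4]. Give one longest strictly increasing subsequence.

Patience tails give the LIS length; then backtrack through the dp parents:
3 → extends → [3]
12 → extends → [3, 12]
10 → replaces 12 → [3, 10]
15 → extends → [3, 10, 15]
8 → replaces 10 → [3, 8, 15]
13 → replaces 15 → [3, 8, 13]
13 → already a tail → [3, 8, 13]
8 → already a tail → [3, 8, 13]
1 → replaces 3 → [1, 8, 13]
9 → replaces 13 → [1, 8, 9]
15 → extends → [1, 8, 9, 15]
10 → replaces 15 → [1, 8, 9, 10]
4 → replaces 8 → [1, 4, 9, 10]
Length 4; one witness is 3, 12, 13, 15.

3, 12, 13, 15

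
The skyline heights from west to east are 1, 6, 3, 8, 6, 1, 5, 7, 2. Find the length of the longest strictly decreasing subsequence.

4

Let dp[i] be the longest strictly decreasing subsequence ending at i:
i:     1 2 3 4 5 6 7 8 9
a[i]:  1 6 3 8 6 1 5 7 2
dp:    1 1 2 1 2 3 3 2 4
Maximum is 4.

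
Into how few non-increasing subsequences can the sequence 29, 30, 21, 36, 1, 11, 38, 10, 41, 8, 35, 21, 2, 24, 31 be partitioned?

5

The minimum number of non-increasing subsequences covering a sequence equals the length of its longest strictly increasing subsequence.
LIS length is 5 (e.g. 29, 30, 36, 38, 41), so 5 piles are needed.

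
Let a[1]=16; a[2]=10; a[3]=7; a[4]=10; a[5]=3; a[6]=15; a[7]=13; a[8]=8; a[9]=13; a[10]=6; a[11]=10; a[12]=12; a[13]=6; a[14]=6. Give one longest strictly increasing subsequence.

7, 8, 10, 12

Patience tails give the LIS length; then backtrack through the dp parents:
16 → extends → [16]
10 → replaces 16 → [10]
7 → replaces 10 → [7]
10 → extends → [7, 10]
3 → replaces 7 → [3, 10]
15 → extends → [3, 10, 15]
13 → replaces 15 → [3, 10, 13]
8 → replaces 10 → [3, 8, 13]
13 → already a tail → [3, 8, 13]
6 → replaces 8 → [3, 6, 13]
10 → replaces 13 → [3, 6, 10]
12 → extends → [3, 6, 10, 12]
6 → already a tail → [3, 6, 10, 12]
6 → already a tail → [3, 6, 10, 12]
Length 4; one witness is 7, 8, 10, 12.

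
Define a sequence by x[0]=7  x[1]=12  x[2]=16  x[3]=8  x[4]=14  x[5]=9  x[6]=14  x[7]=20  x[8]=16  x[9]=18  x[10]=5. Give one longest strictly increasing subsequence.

7, 8, 9, 14, 16, 18

Patience tails give the LIS length; then backtrack through the dp parents:
7 → extends → [7]
12 → extends → [7, 12]
16 → extends → [7, 12, 16]
8 → replaces 12 → [7, 8, 16]
14 → replaces 16 → [7, 8, 14]
9 → replaces 14 → [7, 8, 9]
14 → extends → [7, 8, 9, 14]
20 → extends → [7, 8, 9, 14, 20]
16 → replaces 20 → [7, 8, 9, 14, 16]
18 → extends → [7, 8, 9, 14, 16, 18]
5 → replaces 7 → [5, 8, 9, 14, 16, 18]
Length 6; one witness is 7, 8, 9, 14, 16, 18.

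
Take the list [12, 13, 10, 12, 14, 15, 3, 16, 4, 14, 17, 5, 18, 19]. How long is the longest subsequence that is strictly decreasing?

3

Let dp[i] be the longest strictly decreasing subsequence ending at i:
i:      1  2  3  4  5  6  7  8  9 10 11 12 13 14
a[i]:  12 13 10 12 14 15  3 16  4 14 17  5 18 19
dp:     1  1  2  2  1  1  3  1  3  2  1  3  1  1
Maximum is 3.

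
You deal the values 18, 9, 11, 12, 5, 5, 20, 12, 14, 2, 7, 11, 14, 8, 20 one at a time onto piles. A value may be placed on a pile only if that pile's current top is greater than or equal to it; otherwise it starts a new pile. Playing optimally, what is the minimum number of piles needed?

Place each on the leftmost legal pile:
18 → new pile 1 (tops now [18])
9 → pile 1 (tops now [9])
11 → new pile 2 (tops now [9, 11])
12 → new pile 3 (tops now [9, 11, 12])
5 → pile 1 (tops now [5, 11, 12])
5 → pile 1 (tops now [5, 11, 12])
20 → new pile 4 (tops now [5, 11, 12, 20])
12 → pile 3 (tops now [5, 11, 12, 20])
14 → pile 4 (tops now [5, 11, 12, 14])
2 → pile 1 (tops now [2, 11, 12, 14])
7 → pile 2 (tops now [2, 7, 12, 14])
11 → pile 3 (tops now [2, 7, 11, 14])
14 → pile 4 (tops now [2, 7, 11, 14])
8 → pile 3 (tops now [2, 7, 8, 14])
20 → new pile 5 (tops now [2, 7, 8, 14, 20])
Five piles.

5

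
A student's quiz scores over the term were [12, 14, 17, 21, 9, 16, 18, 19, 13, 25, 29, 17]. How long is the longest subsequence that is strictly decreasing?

Negate each value so 'decreasing' becomes 'increasing', then run patience tails on the negated sequence:
-12 → extends → [-12]
-14 → replaces -12 → [-14]
-17 → replaces -14 → [-17]
-21 → replaces -17 → [-21]
-9 → extends → [-21, -9]
-16 → replaces -9 → [-21, -16]
-18 → replaces -16 → [-21, -18]
-19 → replaces -18 → [-21, -19]
-13 → extends → [-21, -19, -13]
-25 → replaces -21 → [-25, -19, -13]
-29 → replaces -25 → [-29, -19, -13]
-17 → replaces -13 → [-29, -19, -17]
Three tails, so the longest strictly decreasing subsequence of the original has length 3.

3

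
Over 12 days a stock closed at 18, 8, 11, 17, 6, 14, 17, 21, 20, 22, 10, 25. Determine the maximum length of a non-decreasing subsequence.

7

Let dp[i] be the length of the longest such subsequence ending at index i:
i:      1  2  3  4  5  6  7  8  9 10 11 12
a[i]:  18  8 11 17  6 14 17 21 20 22 10 25
dp:     1  1  2  3  1  3  4  5  5  6  2  7
Maximum dp value is 7.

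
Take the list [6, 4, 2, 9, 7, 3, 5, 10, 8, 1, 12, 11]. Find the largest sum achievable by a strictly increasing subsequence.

37

Let S[i] be the best sum of a strictly increasing subsequence ending at i:
i:      1  2  3  4  5  6  7  8  9 10 11 12
a[i]:   6  4  2  9  7  3  5 10  8  1 12 11
S:      6  4  2 15 13  5 10 25 21  1 37 36
Maximum is 37 (e.g. 6 + 9 + 10 + 12).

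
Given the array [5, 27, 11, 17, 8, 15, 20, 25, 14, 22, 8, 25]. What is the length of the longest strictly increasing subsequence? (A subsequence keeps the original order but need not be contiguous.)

Let dp[i] be the length of the longest such subsequence ending at index i:
i:      1  2  3  4  5  6  7  8  9 10 11 12
a[i]:   5 27 11 17  8 15 20 25 14 22  8 25
dp:     1  2  2  3  2  3  4  5  3  5  2  6
Maximum dp value is 6.

6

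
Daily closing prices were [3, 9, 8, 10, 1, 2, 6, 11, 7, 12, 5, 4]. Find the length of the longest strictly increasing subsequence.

5

Track the smallest tail for each achievable length (strict):
3 → extends → [3]
9 → extends → [3, 9]
8 → replaces 9 → [3, 8]
10 → extends → [3, 8, 10]
1 → replaces 3 → [1, 8, 10]
2 → replaces 8 → [1, 2, 10]
6 → replaces 10 → [1, 2, 6]
11 → extends → [1, 2, 6, 11]
7 → replaces 11 → [1, 2, 6, 7]
12 → extends → [1, 2, 6, 7, 12]
5 → replaces 6 → [1, 2, 5, 7, 12]
4 → replaces 5 → [1, 2, 4, 7, 12]
Five tails, so the longest strictly increasing subsequence has length 5 (e.g. 3, 9, 10, 11, 12).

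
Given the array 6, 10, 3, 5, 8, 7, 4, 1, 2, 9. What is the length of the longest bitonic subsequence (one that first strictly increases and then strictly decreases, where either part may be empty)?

6

inc[i] = longest strictly increasing subsequence ending at i; dec[i] = longest strictly decreasing subsequence starting at i:
i:      1  2  3  4  5  6  7  8  9 10
a[i]:   6 10  3  5  8  7  4  1  2  9
inc:    1  2  1  2  3  3  2  1  2  4
dec:    4  5  2  3  4  3  2  1  1  1
Best peak at i=2 (value 10): inc=2, dec=5, length 2+5−1 = 6.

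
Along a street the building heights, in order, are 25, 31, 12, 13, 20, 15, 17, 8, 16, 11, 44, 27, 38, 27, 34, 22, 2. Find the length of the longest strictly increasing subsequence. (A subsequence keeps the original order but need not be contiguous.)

6

Track the smallest tail for each achievable length (strict):
25 → extends → [25]
31 → extends → [25, 31]
12 → replaces 25 → [12, 31]
13 → replaces 31 → [12, 13]
20 → extends → [12, 13, 20]
15 → replaces 20 → [12, 13, 15]
17 → extends → [12, 13, 15, 17]
8 → replaces 12 → [8, 13, 15, 17]
16 → replaces 17 → [8, 13, 15, 16]
11 → replaces 13 → [8, 11, 15, 16]
44 → extends → [8, 11, 15, 16, 44]
27 → replaces 44 → [8, 11, 15, 16, 27]
38 → extends → [8, 11, 15, 16, 27, 38]
27 → already a tail → [8, 11, 15, 16, 27, 38]
34 → replaces 38 → [8, 11, 15, 16, 27, 34]
22 → replaces 27 → [8, 11, 15, 16, 22, 34]
2 → replaces 8 → [2, 11, 15, 16, 22, 34]
Six tails, so the longest strictly increasing subsequence has length 6 (e.g. 12, 13, 15, 17, 27, 38).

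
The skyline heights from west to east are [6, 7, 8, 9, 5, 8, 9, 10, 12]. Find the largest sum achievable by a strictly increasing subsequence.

52

Let S[i] be the best sum of a strictly increasing subsequence ending at i:
i:      1  2  3  4  5  6  7  8  9
a[i]:   6  7  8  9  5  8  9 10 12
S:      6 13 21 30  5 21 30 40 52
Maximum is 52 (e.g. 6 + 7 + 8 + 9 + 10 + 12).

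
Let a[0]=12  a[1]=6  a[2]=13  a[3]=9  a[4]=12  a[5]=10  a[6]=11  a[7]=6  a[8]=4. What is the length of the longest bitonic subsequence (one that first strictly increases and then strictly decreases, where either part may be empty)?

inc[i] = longest strictly increasing subsequence ending at i; dec[i] = longest strictly decreasing subsequence starting at i:
i:      0  1  2  3  4  5  6  7  8
a[i]:  12  6 13  9 12 10 11  6  4
inc:    1  1  2  2  3  3  4  1  1
dec:    4  2  5  3  4  3  3  2  1
Best peak at i=2 (value 13): inc=2, dec=5, length 2+5−1 = 6.

6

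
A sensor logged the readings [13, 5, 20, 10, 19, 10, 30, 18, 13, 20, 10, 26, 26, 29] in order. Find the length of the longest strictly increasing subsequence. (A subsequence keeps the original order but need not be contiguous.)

6

Let dp[i] be the length of the longest such subsequence ending at index i:
i:      1  2  3  4  5  6  7  8  9 10 11 12 13 14
a[i]:  13  5 20 10 19 10 30 18 13 20 10 26 26 29
dp:     1  1  2  2  3  2  4  3  3  4  2  5  5  6
Maximum dp value is 6.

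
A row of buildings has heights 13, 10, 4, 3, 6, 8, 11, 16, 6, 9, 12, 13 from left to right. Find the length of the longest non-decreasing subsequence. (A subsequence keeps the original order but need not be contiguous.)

Track the smallest tail for each achievable length (allowing ties):
13 → extends → [13]
10 → replaces 13 → [10]
4 → replaces 10 → [4]
3 → replaces 4 → [3]
6 → extends → [3, 6]
8 → extends → [3, 6, 8]
11 → extends → [3, 6, 8, 11]
16 → extends → [3, 6, 8, 11, 16]
6 → replaces 8 → [3, 6, 6, 11, 16]
9 → replaces 11 → [3, 6, 6, 9, 16]
12 → replaces 16 → [3, 6, 6, 9, 12]
13 → extends → [3, 6, 6, 9, 12, 13]
Six tails, so the longest non-decreasing subsequence has length 6 (e.g. 4, 6, 8, 11, 12, 13).

6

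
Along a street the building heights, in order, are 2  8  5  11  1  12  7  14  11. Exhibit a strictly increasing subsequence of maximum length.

2, 8, 11, 12, 14

Patience tails give the LIS length; then backtrack through the dp parents:
2 → extends → [2]
8 → extends → [2, 8]
5 → replaces 8 → [2, 5]
11 → extends → [2, 5, 11]
1 → replaces 2 → [1, 5, 11]
12 → extends → [1, 5, 11, 12]
7 → replaces 11 → [1, 5, 7, 12]
14 → extends → [1, 5, 7, 12, 14]
11 → replaces 12 → [1, 5, 7, 11, 14]
Length 5; one witness is 2, 8, 11, 12, 14.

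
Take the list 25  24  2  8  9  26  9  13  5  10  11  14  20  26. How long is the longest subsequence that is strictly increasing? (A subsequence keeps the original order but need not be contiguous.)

Track the smallest tail for each achievable length (strict):
25 → extends → [25]
24 → replaces 25 → [24]
2 → replaces 24 → [2]
8 → extends → [2, 8]
9 → extends → [2, 8, 9]
26 → extends → [2, 8, 9, 26]
9 → already a tail → [2, 8, 9, 26]
13 → replaces 26 → [2, 8, 9, 13]
5 → replaces 8 → [2, 5, 9, 13]
10 → replaces 13 → [2, 5, 9, 10]
11 → extends → [2, 5, 9, 10, 11]
14 → extends → [2, 5, 9, 10, 11, 14]
20 → extends → [2, 5, 9, 10, 11, 14, 20]
26 → extends → [2, 5, 9, 10, 11, 14, 20, 26]
Eight tails, so the longest strictly increasing subsequence has length 8 (e.g. 2, 8, 9, 10, 11, 14, 20, 26).

8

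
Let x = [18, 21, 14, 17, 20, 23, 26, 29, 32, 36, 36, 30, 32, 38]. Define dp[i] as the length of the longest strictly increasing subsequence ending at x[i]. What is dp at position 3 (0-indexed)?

dp[i] = 1 + max{dp[j] : j<i, x[j]<x[i]} (or 1 if no such j):
i:      0  1  2  3  4  5  6  7  8  9 10 11 12 13
x[i]:  18 21 14 17 20 23 26 29 32 36 36 30 32 38
dp:     1  2  1  2  3  4  5  6  7  8  8  7  8  9
At index 3 the value is 2.

2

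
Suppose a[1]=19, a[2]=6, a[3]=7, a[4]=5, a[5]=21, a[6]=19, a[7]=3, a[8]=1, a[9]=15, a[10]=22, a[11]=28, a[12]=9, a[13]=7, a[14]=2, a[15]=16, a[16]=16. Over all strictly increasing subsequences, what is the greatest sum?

Let S[i] be the best sum of a strictly increasing subsequence ending at i:
i:      1  2  3  4  5  6  7  8  9 10 11 12 13 14 15 16
a[i]:  19  6  7  5 21 19  3  1 15 22 28  9  7  2 16 16
S:     19  6 13  5 40 32  3  1 28 62 90 22 13  3 44 44
Maximum is 90 (e.g. 19 + 21 + 22 + 28).

90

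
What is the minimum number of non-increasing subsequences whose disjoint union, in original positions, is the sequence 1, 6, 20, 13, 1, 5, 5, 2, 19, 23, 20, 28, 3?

Place each on the leftmost legal pile:
1 → new pile 1 (tops now [1])
6 → new pile 2 (tops now [1, 6])
20 → new pile 3 (tops now [1, 6, 20])
13 → pile 3 (tops now [1, 6, 13])
1 → pile 1 (tops now [1, 6, 13])
5 → pile 2 (tops now [1, 5, 13])
5 → pile 2 (tops now [1, 5, 13])
2 → pile 2 (tops now [1, 2, 13])
19 → new pile 4 (tops now [1, 2, 13, 19])
23 → new pile 5 (tops now [1, 2, 13, 19, 23])
20 → pile 5 (tops now [1, 2, 13, 19, 20])
28 → new pile 6 (tops now [1, 2, 13, 19, 20, 28])
3 → pile 3 (tops now [1, 2, 3, 19, 20, 28])
Six piles.

6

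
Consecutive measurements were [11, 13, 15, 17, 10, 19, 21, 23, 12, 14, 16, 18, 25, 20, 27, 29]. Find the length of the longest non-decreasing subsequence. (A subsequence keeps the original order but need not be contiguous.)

10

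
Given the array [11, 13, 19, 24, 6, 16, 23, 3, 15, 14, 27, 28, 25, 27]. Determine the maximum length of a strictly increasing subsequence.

6

Track the smallest tail for each achievable length (strict):
11 → extends → [11]
13 → extends → [11, 13]
19 → extends → [11, 13, 19]
24 → extends → [11, 13, 19, 24]
6 → replaces 11 → [6, 13, 19, 24]
16 → replaces 19 → [6, 13, 16, 24]
23 → replaces 24 → [6, 13, 16, 23]
3 → replaces 6 → [3, 13, 16, 23]
15 → replaces 16 → [3, 13, 15, 23]
14 → replaces 15 → [3, 13, 14, 23]
27 → extends → [3, 13, 14, 23, 27]
28 → extends → [3, 13, 14, 23, 27, 28]
25 → replaces 27 → [3, 13, 14, 23, 25, 28]
27 → replaces 28 → [3, 13, 14, 23, 25, 27]
Six tails, so the longest strictly increasing subsequence has length 6 (e.g. 11, 13, 19, 24, 27, 28).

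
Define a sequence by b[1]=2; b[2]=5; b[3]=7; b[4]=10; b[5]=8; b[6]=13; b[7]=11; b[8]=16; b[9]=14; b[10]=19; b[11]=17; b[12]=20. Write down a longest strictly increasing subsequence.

2, 5, 7, 10, 13, 16, 19, 20

Patience tails give the LIS length; then backtrack through the dp parents:
2 → extends → [2]
5 → extends → [2, 5]
7 → extends → [2, 5, 7]
10 → extends → [2, 5, 7, 10]
8 → replaces 10 → [2, 5, 7, 8]
13 → extends → [2, 5, 7, 8, 13]
11 → replaces 13 → [2, 5, 7, 8, 11]
16 → extends → [2, 5, 7, 8, 11, 16]
14 → replaces 16 → [2, 5, 7, 8, 11, 14]
19 → extends → [2, 5, 7, 8, 11, 14, 19]
17 → replaces 19 → [2, 5, 7, 8, 11, 14, 17]
20 → extends → [2, 5, 7, 8, 11, 14, 17, 20]
Length 8; one witness is 2, 5, 7, 10, 13, 16, 19, 20.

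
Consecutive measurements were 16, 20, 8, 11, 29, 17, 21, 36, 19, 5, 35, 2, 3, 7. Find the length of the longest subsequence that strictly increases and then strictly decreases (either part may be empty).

inc[i] = longest strictly increasing subsequence ending at i; dec[i] = longest strictly decreasing subsequence starting at i:
i:      1  2  3  4  5  6  7  8  9 10 11 12 13 14
a[i]:  16 20  8 11 29 17 21 36 19  5 35  2  3  7
inc:    1  2  1  2  3  3  4  5  4  1  5  1  2  3
dec:    4  4  3  3  5  3  4  4  3  2  2  1  1  1
Best peak at i=8 (value 36): inc=5, dec=4, length 5+4−1 = 8.

8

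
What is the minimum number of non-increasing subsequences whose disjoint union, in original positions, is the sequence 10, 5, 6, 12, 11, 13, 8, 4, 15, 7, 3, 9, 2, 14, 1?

The minimum number of non-increasing subsequences covering a sequence equals the length of its longest strictly increasing subsequence.
LIS length is 5 (e.g. 5, 6, 12, 13, 15), so 5 piles are needed.

5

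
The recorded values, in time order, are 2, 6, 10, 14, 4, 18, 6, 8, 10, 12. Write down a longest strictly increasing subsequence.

2, 4, 6, 8, 10, 12

Patience tails give the LIS length; then backtrack through the dp parents:
2 → extends → [2]
6 → extends → [2, 6]
10 → extends → [2, 6, 10]
14 → extends → [2, 6, 10, 14]
4 → replaces 6 → [2, 4, 10, 14]
18 → extends → [2, 4, 10, 14, 18]
6 → replaces 10 → [2, 4, 6, 14, 18]
8 → replaces 14 → [2, 4, 6, 8, 18]
10 → replaces 18 → [2, 4, 6, 8, 10]
12 → extends → [2, 4, 6, 8, 10, 12]
Length 6; one witness is 2, 4, 6, 8, 10, 12.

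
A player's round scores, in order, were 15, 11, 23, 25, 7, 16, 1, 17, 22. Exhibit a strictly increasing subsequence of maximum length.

Patience tails give the LIS length; then backtrack through the dp parents:
15 → extends → [15]
11 → replaces 15 → [11]
23 → extends → [11, 23]
25 → extends → [11, 23, 25]
7 → replaces 11 → [7, 23, 25]
16 → replaces 23 → [7, 16, 25]
1 → replaces 7 → [1, 16, 25]
17 → replaces 25 → [1, 16, 17]
22 → extends → [1, 16, 17, 22]
Length 4; one witness is 15, 16, 17, 22.

15, 16, 17, 22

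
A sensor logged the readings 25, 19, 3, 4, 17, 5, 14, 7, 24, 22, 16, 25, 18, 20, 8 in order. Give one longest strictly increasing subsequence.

3, 4, 5, 14, 16, 18, 20

Patience tails give the LIS length; then backtrack through the dp parents:
25 → extends → [25]
19 → replaces 25 → [19]
3 → replaces 19 → [3]
4 → extends → [3, 4]
17 → extends → [3, 4, 17]
5 → replaces 17 → [3, 4, 5]
14 → extends → [3, 4, 5, 14]
7 → replaces 14 → [3, 4, 5, 7]
24 → extends → [3, 4, 5, 7, 24]
22 → replaces 24 → [3, 4, 5, 7, 22]
16 → replaces 22 → [3, 4, 5, 7, 16]
25 → extends → [3, 4, 5, 7, 16, 25]
18 → replaces 25 → [3, 4, 5, 7, 16, 18]
20 → extends → [3, 4, 5, 7, 16, 18, 20]
8 → replaces 16 → [3, 4, 5, 7, 8, 18, 20]
Length 7; one witness is 3, 4, 5, 14, 16, 18, 20.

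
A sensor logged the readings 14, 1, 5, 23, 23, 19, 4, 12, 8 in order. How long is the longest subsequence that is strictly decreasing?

4

Negate each value so 'decreasing' becomes 'increasing', then run patience tails on the negated sequence:
-14 → extends → [-14]
-1 → extends → [-14, -1]
-5 → replaces -1 → [-14, -5]
-23 → replaces -14 → [-23, -5]
-23 → already a tail → [-23, -5]
-19 → replaces -5 → [-23, -19]
-4 → extends → [-23, -19, -4]
-12 → replaces -4 → [-23, -19, -12]
-8 → extends → [-23, -19, -12, -8]
Four tails, so the longest strictly decreasing subsequence of the original has length 4.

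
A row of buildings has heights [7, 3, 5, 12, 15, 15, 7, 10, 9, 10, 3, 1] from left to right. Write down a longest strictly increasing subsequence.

Patience tails give the LIS length; then backtrack through the dp parents:
7 → extends → [7]
3 → replaces 7 → [3]
5 → extends → [3, 5]
12 → extends → [3, 5, 12]
15 → extends → [3, 5, 12, 15]
15 → already a tail → [3, 5, 12, 15]
7 → replaces 12 → [3, 5, 7, 15]
10 → replaces 15 → [3, 5, 7, 10]
9 → replaces 10 → [3, 5, 7, 9]
10 → extends → [3, 5, 7, 9, 10]
3 → already a tail → [3, 5, 7, 9, 10]
1 → replaces 3 → [1, 5, 7, 9, 10]
Length 5; one witness is 3, 5, 7, 9, 10.

3, 5, 7, 9, 10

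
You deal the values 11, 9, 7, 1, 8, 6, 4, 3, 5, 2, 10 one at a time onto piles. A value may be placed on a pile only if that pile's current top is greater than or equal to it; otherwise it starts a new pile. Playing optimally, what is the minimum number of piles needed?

Place each on the leftmost legal pile:
11 → new pile 1 (tops now [11])
9 → pile 1 (tops now [9])
7 → pile 1 (tops now [7])
1 → pile 1 (tops now [1])
8 → new pile 2 (tops now [1, 8])
6 → pile 2 (tops now [1, 6])
4 → pile 2 (tops now [1, 4])
3 → pile 2 (tops now [1, 3])
5 → new pile 3 (tops now [1, 3, 5])
2 → pile 2 (tops now [1, 2, 5])
10 → new pile 4 (tops now [1, 2, 5, 10])
Four piles.

4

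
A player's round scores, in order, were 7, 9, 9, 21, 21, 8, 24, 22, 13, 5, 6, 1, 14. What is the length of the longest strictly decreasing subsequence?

Negate each value so 'decreasing' becomes 'increasing', then run patience tails on the negated sequence:
-7 → extends → [-7]
-9 → replaces -7 → [-9]
-9 → already a tail → [-9]
-21 → replaces -9 → [-21]
-21 → already a tail → [-21]
-8 → extends → [-21, -8]
-24 → replaces -21 → [-24, -8]
-22 → replaces -8 → [-24, -22]
-13 → extends → [-24, -22, -13]
-5 → extends → [-24, -22, -13, -5]
-6 → replaces -5 → [-24, -22, -13, -6]
-1 → extends → [-24, -22, -13, -6, -1]
-14 → replaces -13 → [-24, -22, -14, -6, -1]
Five tails, so the longest strictly decreasing subsequence of the original has length 5.

5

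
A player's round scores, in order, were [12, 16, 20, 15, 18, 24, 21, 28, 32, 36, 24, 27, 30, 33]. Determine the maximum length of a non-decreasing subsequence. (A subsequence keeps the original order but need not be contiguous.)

Let dp[i] be the length of the longest such subsequence ending at index i:
i:      1  2  3  4  5  6  7  8  9 10 11 12 13 14
a[i]:  12 16 20 15 18 24 21 28 32 36 24 27 30 33
dp:     1  2  3  2  3  4  4  5  6  7  5  6  7  8
Maximum dp value is 8.

8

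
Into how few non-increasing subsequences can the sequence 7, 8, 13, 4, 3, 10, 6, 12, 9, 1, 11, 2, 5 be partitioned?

4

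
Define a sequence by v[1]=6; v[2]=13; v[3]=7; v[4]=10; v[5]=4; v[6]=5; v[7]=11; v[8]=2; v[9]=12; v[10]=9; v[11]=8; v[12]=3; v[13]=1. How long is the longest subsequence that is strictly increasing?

5

Track the smallest tail for each achievable length (strict):
6 → extends → [6]
13 → extends → [6, 13]
7 → replaces 13 → [6, 7]
10 → extends → [6, 7, 10]
4 → replaces 6 → [4, 7, 10]
5 → replaces 7 → [4, 5, 10]
11 → extends → [4, 5, 10, 11]
2 → replaces 4 → [2, 5, 10, 11]
12 → extends → [2, 5, 10, 11, 12]
9 → replaces 10 → [2, 5, 9, 11, 12]
8 → replaces 9 → [2, 5, 8, 11, 12]
3 → replaces 5 → [2, 3, 8, 11, 12]
1 → replaces 2 → [1, 3, 8, 11, 12]
Five tails, so the longest strictly increasing subsequence has length 5 (e.g. 6, 7, 10, 11, 12).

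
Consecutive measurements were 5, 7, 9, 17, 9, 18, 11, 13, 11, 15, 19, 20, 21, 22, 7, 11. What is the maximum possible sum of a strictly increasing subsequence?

142

Let S[i] be the best sum of a strictly increasing subsequence ending at i:
i:       1   2   3   4   5   6   7   8   9  10  11  12  13  14  15  16
a[i]:    5   7   9  17   9  18  11  13  11  15  19  20  21  22   7  11
S:       5  12  21  38  21  56  32  45  32  60  79  99 120 142  12  32
Maximum is 142 (e.g. 5 + 7 + 9 + 11 + 13 + 15 + 19 + 20 + 21 + 22).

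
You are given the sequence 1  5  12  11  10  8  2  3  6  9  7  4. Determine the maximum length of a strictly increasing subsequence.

Track the smallest tail for each achievable length (strict):
1 → extends → [1]
5 → extends → [1, 5]
12 → extends → [1, 5, 12]
11 → replaces 12 → [1, 5, 11]
10 → replaces 11 → [1, 5, 10]
8 → replaces 10 → [1, 5, 8]
2 → replaces 5 → [1, 2, 8]
3 → replaces 8 → [1, 2, 3]
6 → extends → [1, 2, 3, 6]
9 → extends → [1, 2, 3, 6, 9]
7 → replaces 9 → [1, 2, 3, 6, 7]
4 → replaces 6 → [1, 2, 3, 4, 7]
Five tails, so the longest strictly increasing subsequence has length 5 (e.g. 1, 2, 3, 6, 9).

5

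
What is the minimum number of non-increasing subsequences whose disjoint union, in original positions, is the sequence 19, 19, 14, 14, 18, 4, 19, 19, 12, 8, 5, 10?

3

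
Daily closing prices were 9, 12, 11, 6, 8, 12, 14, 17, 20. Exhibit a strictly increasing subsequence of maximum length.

9, 11, 12, 14, 17, 20

Patience tails give the LIS length; then backtrack through the dp parents:
9 → extends → [9]
12 → extends → [9, 12]
11 → replaces 12 → [9, 11]
6 → replaces 9 → [6, 11]
8 → replaces 11 → [6, 8]
12 → extends → [6, 8, 12]
14 → extends → [6, 8, 12, 14]
17 → extends → [6, 8, 12, 14, 17]
20 → extends → [6, 8, 12, 14, 17, 20]
Length 6; one witness is 9, 11, 12, 14, 17, 20.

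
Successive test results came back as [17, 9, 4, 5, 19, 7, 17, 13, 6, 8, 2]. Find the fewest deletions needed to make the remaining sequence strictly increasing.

Fewest deletions = n − (longest strictly increasing subsequence).
i:      1  2  3  4  5  6  7  8  9 10 11
a[i]:  17  9  4  5 19  7 17 13  6  8  2
dp:     1  1  1  2  3  3  4  4  3  4  1
max dp = 4, so deletions = 11 − 4 = 7.

7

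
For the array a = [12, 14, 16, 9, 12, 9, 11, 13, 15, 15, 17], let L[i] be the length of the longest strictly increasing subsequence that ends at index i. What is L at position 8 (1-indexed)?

dp[i] = 1 + max{dp[j] : j<i, a[j]<a[i]} (or 1 if no such j):
i:      1  2  3  4  5  6  7  8  9 10 11
a[i]:  12 14 16  9 12  9 11 13 15 15 17
dp:     1  2  3  1  2  1  2  3  4  4  5
At index 8 the value is 3.

3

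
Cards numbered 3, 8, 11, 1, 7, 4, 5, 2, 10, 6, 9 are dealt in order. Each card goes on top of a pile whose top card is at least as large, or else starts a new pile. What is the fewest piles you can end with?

5

Place each on the leftmost legal pile:
3 → new pile 1 (tops now [3])
8 → new pile 2 (tops now [3, 8])
11 → new pile 3 (tops now [3, 8, 11])
1 → pile 1 (tops now [1, 8, 11])
7 → pile 2 (tops now [1, 7, 11])
4 → pile 2 (tops now [1, 4, 11])
5 → pile 3 (tops now [1, 4, 5])
2 → pile 2 (tops now [1, 2, 5])
10 → new pile 4 (tops now [1, 2, 5, 10])
6 → pile 4 (tops now [1, 2, 5, 6])
9 → new pile 5 (tops now [1, 2, 5, 6, 9])
Five piles.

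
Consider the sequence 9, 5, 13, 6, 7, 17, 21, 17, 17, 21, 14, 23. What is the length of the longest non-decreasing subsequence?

8

Track the smallest tail for each achievable length (allowing ties):
9 → extends → [9]
5 → replaces 9 → [5]
13 → extends → [5, 13]
6 → replaces 13 → [5, 6]
7 → extends → [5, 6, 7]
17 → extends → [5, 6, 7, 17]
21 → extends → [5, 6, 7, 17, 21]
17 → replaces 21 → [5, 6, 7, 17, 17]
17 → extends → [5, 6, 7, 17, 17, 17]
21 → extends → [5, 6, 7, 17, 17, 17, 21]
14 → replaces 17 → [5, 6, 7, 14, 17, 17, 21]
23 → extends → [5, 6, 7, 14, 17, 17, 21, 23]
Eight tails, so the longest non-decreasing subsequence has length 8 (e.g. 5, 6, 7, 17, 17, 17, 21, 23).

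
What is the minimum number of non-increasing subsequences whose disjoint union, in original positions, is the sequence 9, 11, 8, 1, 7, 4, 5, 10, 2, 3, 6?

4

Place each on the leftmost legal pile:
9 → new pile 1 (tops now [9])
11 → new pile 2 (tops now [9, 11])
8 → pile 1 (tops now [8, 11])
1 → pile 1 (tops now [1, 11])
7 → pile 2 (tops now [1, 7])
4 → pile 2 (tops now [1, 4])
5 → new pile 3 (tops now [1, 4, 5])
10 → new pile 4 (tops now [1, 4, 5, 10])
2 → pile 2 (tops now [1, 2, 5, 10])
3 → pile 3 (tops now [1, 2, 3, 10])
6 → pile 4 (tops now [1, 2, 3, 6])
Four piles.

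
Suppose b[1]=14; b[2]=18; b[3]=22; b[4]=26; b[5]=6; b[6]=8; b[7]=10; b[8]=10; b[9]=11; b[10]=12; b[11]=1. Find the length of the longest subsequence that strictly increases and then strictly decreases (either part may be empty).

6

inc[i] = longest strictly increasing subsequence ending at i; dec[i] = longest strictly decreasing subsequence starting at i:
i:      1  2  3  4  5  6  7  8  9 10 11
b[i]:  14 18 22 26  6  8 10 10 11 12  1
inc:    1  2  3  4  1  2  3  3  4  5  1
dec:    3  3  3  3  2  2  2  2  2  2  1
Best peak at i=4 (value 26): inc=4, dec=3, length 4+3−1 = 6.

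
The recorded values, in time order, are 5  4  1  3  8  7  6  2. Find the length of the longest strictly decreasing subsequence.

4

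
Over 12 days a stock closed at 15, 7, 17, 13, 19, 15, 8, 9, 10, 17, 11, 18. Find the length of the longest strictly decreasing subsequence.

Negate each value so 'decreasing' becomes 'increasing', then run patience tails on the negated sequence:
-15 → extends → [-15]
-7 → extends → [-15, -7]
-17 → replaces -15 → [-17, -7]
-13 → replaces -7 → [-17, -13]
-19 → replaces -17 → [-19, -13]
-15 → replaces -13 → [-19, -15]
-8 → extends → [-19, -15, -8]
-9 → replaces -8 → [-19, -15, -9]
-10 → replaces -9 → [-19, -15, -10]
-17 → replaces -15 → [-19, -17, -10]
-11 → replaces -10 → [-19, -17, -11]
-18 → replaces -17 → [-19, -18, -11]
Three tails, so the longest strictly decreasing subsequence of the original has length 3.

3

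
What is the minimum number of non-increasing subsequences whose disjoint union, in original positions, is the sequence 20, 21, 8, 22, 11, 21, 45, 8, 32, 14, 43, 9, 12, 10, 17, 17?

5

The minimum number of non-increasing subsequences covering a sequence equals the length of its longest strictly increasing subsequence.
LIS length is 5 (e.g. 20, 21, 22, 32, 43), so 5 piles are needed.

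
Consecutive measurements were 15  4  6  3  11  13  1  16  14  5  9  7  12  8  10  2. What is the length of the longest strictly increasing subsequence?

Track the smallest tail for each achievable length (strict):
15 → extends → [15]
4 → replaces 15 → [4]
6 → extends → [4, 6]
3 → replaces 4 → [3, 6]
11 → extends → [3, 6, 11]
13 → extends → [3, 6, 11, 13]
1 → replaces 3 → [1, 6, 11, 13]
16 → extends → [1, 6, 11, 13, 16]
14 → replaces 16 → [1, 6, 11, 13, 14]
5 → replaces 6 → [1, 5, 11, 13, 14]
9 → replaces 11 → [1, 5, 9, 13, 14]
7 → replaces 9 → [1, 5, 7, 13, 14]
12 → replaces 13 → [1, 5, 7, 12, 14]
8 → replaces 12 → [1, 5, 7, 8, 14]
10 → replaces 14 → [1, 5, 7, 8, 10]
2 → replaces 5 → [1, 2, 7, 8, 10]
Five tails, so the longest strictly increasing subsequence has length 5 (e.g. 4, 6, 11, 13, 16).

5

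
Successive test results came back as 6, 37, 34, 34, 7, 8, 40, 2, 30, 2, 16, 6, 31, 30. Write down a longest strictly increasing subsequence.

6, 7, 8, 30, 31

Patience tails give the LIS length; then backtrack through the dp parents:
6 → extends → [6]
37 → extends → [6, 37]
34 → replaces 37 → [6, 34]
34 → already a tail → [6, 34]
7 → replaces 34 → [6, 7]
8 → extends → [6, 7, 8]
40 → extends → [6, 7, 8, 40]
2 → replaces 6 → [2, 7, 8, 40]
30 → replaces 40 → [2, 7, 8, 30]
2 → already a tail → [2, 7, 8, 30]
16 → replaces 30 → [2, 7, 8, 16]
6 → replaces 7 → [2, 6, 8, 16]
31 → extends → [2, 6, 8, 16, 31]
30 → replaces 31 → [2, 6, 8, 16, 30]
Length 5; one witness is 6, 7, 8, 30, 31.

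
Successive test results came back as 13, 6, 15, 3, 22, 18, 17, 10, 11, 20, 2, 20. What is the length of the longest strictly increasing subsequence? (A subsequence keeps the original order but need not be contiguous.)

4

Let dp[i] be the length of the longest such subsequence ending at index i:
i:      1  2  3  4  5  6  7  8  9 10 11 12
a[i]:  13  6 15  3 22 18 17 10 11 20  2 20
dp:     1  1  2  1  3  3  3  2  3  4  1  4
Maximum dp value is 4.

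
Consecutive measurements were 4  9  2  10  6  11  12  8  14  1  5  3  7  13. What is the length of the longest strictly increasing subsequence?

6

Let dp[i] be the length of the longest such subsequence ending at index i:
i:      1  2  3  4  5  6  7  8  9 10 11 12 13 14
a[i]:   4  9  2 10  6 11 12  8 14  1  5  3  7 13
dp:     1  2  1  3  2  4  5  3  6  1  2  2  3  6
Maximum dp value is 6.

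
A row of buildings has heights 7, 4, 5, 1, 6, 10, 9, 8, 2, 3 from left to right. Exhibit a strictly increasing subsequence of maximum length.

4, 5, 6, 10

Patience tails give the LIS length; then backtrack through the dp parents:
7 → extends → [7]
4 → replaces 7 → [4]
5 → extends → [4, 5]
1 → replaces 4 → [1, 5]
6 → extends → [1, 5, 6]
10 → extends → [1, 5, 6, 10]
9 → replaces 10 → [1, 5, 6, 9]
8 → replaces 9 → [1, 5, 6, 8]
2 → replaces 5 → [1, 2, 6, 8]
3 → replaces 6 → [1, 2, 3, 8]
Length 4; one witness is 4, 5, 6, 10.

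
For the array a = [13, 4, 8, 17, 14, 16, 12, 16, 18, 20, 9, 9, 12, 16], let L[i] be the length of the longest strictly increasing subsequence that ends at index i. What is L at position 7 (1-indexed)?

3

dp[i] = 1 + max{dp[j] : j<i, a[j]<a[i]} (or 1 if no such j):
i:      1  2  3  4  5  6  7  8  9 10 11 12 13 14
a[i]:  13  4  8 17 14 16 12 16 18 20  9  9 12 16
dp:     1  1  2  3  3  4  3  4  5  6  3  3  4  5
At index 7 the value is 3.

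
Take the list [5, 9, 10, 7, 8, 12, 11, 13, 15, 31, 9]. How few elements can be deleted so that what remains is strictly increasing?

4

Fewest deletions = n − (longest strictly increasing subsequence).
i:      1  2  3  4  5  6  7  8  9 10 11
a[i]:   5  9 10  7  8 12 11 13 15 31  9
dp:     1  2  3  2  3  4  4  5  6  7  4
max dp = 7, so deletions = 11 − 7 = 4.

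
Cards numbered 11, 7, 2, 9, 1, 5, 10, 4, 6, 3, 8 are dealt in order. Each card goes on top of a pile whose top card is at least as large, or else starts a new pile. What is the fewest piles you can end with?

Place each on the leftmost legal pile:
11 → new pile 1 (tops now [11])
7 → pile 1 (tops now [7])
2 → pile 1 (tops now [2])
9 → new pile 2 (tops now [2, 9])
1 → pile 1 (tops now [1, 9])
5 → pile 2 (tops now [1, 5])
10 → new pile 3 (tops now [1, 5, 10])
4 → pile 2 (tops now [1, 4, 10])
6 → pile 3 (tops now [1, 4, 6])
3 → pile 2 (tops now [1, 3, 6])
8 → new pile 4 (tops now [1, 3, 6, 8])
Four piles.

4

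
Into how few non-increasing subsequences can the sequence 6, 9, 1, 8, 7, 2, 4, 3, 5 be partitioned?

Place each on the leftmost legal pile:
6 → new pile 1 (tops now [6])
9 → new pile 2 (tops now [6, 9])
1 → pile 1 (tops now [1, 9])
8 → pile 2 (tops now [1, 8])
7 → pile 2 (tops now [1, 7])
2 → pile 2 (tops now [1, 2])
4 → new pile 3 (tops now [1, 2, 4])
3 → pile 3 (tops now [1, 2, 3])
5 → new pile 4 (tops now [1, 2, 3, 5])
Four piles.

4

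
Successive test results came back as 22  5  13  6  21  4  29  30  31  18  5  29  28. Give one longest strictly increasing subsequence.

Patience tails give the LIS length; then backtrack through the dp parents:
22 → extends → [22]
5 → replaces 22 → [5]
13 → extends → [5, 13]
6 → replaces 13 → [5, 6]
21 → extends → [5, 6, 21]
4 → replaces 5 → [4, 6, 21]
29 → extends → [4, 6, 21, 29]
30 → extends → [4, 6, 21, 29, 30]
31 → extends → [4, 6, 21, 29, 30, 31]
18 → replaces 21 → [4, 6, 18, 29, 30, 31]
5 → replaces 6 → [4, 5, 18, 29, 30, 31]
29 → already a tail → [4, 5, 18, 29, 30, 31]
28 → replaces 29 → [4, 5, 18, 28, 30, 31]
Length 6; one witness is 5, 13, 21, 29, 30, 31.

5, 13, 21, 29, 30, 31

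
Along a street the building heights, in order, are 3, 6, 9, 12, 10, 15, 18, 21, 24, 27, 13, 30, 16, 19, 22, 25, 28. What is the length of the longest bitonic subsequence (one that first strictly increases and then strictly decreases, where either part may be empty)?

inc[i] = longest strictly increasing subsequence ending at i; dec[i] = longest strictly decreasing subsequence starting at i:
i:      1  2  3  4  5  6  7  8  9 10 11 12 13 14 15 16 17
a[i]:   3  6  9 12 10 15 18 21 24 27 13 30 16 19 22 25 28
inc:    1  2  3  4  4  5  6  7  8  9  5 10  6  7  8  9 10
dec:    1  1  1  2  1  2  2  2  2  2  1  2  1  1  1  1  1
Best peak at i=12 (value 30): inc=10, dec=2, length 10+2−1 = 11.

11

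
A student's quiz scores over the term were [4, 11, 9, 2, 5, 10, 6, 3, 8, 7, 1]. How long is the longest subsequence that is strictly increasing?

4

Track the smallest tail for each achievable length (strict):
4 → extends → [4]
11 → extends → [4, 11]
9 → replaces 11 → [4, 9]
2 → replaces 4 → [2, 9]
5 → replaces 9 → [2, 5]
10 → extends → [2, 5, 10]
6 → replaces 10 → [2, 5, 6]
3 → replaces 5 → [2, 3, 6]
8 → extends → [2, 3, 6, 8]
7 → replaces 8 → [2, 3, 6, 7]
1 → replaces 2 → [1, 3, 6, 7]
Four tails, so the longest strictly increasing subsequence has length 4 (e.g. 4, 5, 6, 8).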